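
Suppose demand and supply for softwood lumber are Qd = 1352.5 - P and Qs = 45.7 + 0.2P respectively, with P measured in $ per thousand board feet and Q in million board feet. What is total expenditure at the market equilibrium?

Total expenditure = 286951.5

Set Qd = Qs: 1352.5 - P = 45.7 + 0.2P, so 1306.8 = 1.2P and P* = 1089.
From the demand curve, Q* = 1352.5 - 1089 = 263.5.
Total expenditure = P* × Q* = 1089 × 263.5 = 286951.5.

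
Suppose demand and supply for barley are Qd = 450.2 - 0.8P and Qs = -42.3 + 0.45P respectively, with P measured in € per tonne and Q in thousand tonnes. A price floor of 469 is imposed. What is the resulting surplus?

With P fixed at 469, quantity demanded is 75 and quantity supplied is 168.75.
Surplus = Qs - Qd = 168.75 - 75 = 93.75.

Surplus = 93.75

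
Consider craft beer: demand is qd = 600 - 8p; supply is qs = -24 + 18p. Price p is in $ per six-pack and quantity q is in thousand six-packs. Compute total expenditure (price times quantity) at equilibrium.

The market clears where 600 - 8p = -24 + 18p. Rearranging, 26p = 624, hence p* = 24.
Then q* = 600 - 8(24) = 408.
Total expenditure = p* × q* = 24 × 408 = 9792.

Total expenditure = 9792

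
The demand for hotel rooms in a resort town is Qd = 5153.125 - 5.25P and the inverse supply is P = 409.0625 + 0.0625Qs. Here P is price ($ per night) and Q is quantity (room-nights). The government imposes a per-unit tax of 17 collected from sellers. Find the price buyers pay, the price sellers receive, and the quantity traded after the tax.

Inverting to quantity form: Qs = -6545 + 16P.
Sellers keep P_s = P_b - 17 per unit, so supply in terms of the buyer price is Qs = -6817 + 16P_b.
Set Qd = Qs: 5153.125 - 5.25P_b = -6817 + 16P_b, so 11970.125 = 21.25P_b and P_b = 563.3.
Then P_s = 563.3 - 17 = 546.3 and Q = 5153.125 - 5.25(563.3) = 2195.8.

P_b = 563.3, P_s = 546.3, Q = 2195.8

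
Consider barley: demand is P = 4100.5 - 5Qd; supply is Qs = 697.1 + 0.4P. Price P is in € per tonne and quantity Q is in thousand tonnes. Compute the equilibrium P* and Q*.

P* = 205, Q* = 779.1

In direct form, Qd = 820.1 - 0.2P.
The market clears where 820.1 - 0.2P = 697.1 + 0.4P. Rearranging, 0.6P = 123, hence P* = 205.
Plugging P* into demand: Q* = 820.1 - 0.2(205) = 779.1.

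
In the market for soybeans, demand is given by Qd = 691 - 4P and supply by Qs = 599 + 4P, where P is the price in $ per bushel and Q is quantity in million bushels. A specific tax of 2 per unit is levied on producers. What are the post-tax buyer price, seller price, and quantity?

P_b = 12.5, P_s = 10.5, Q = 641

With a tax of 2 on producers, they supply based on the net price P_s = P_b - 2, so Qs = 591 + 4P_b.
Market clearing requires 691 - 4P_b = 591 + 4P_b; hence 100 = 8P_b and P_b = 12.5.
Then P_s = 12.5 - 2 = 10.5 and Q = 691 - 4(12.5) = 641.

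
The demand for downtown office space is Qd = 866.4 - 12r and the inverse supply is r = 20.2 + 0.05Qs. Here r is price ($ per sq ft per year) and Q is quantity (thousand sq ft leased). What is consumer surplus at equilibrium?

Inverting to quantity form: Qs = -404 + 20r.
Set Qd = Qs: 866.4 - 12r = -404 + 20r, so 1270.4 = 32r and r* = 39.7.
From the demand curve, Q* = 866.4 - 12(39.7) = 390.
Demand choke price (Qd = 0): r = 866.4/12 = 72.2. Consumer surplus = ½ × (72.2 - 39.7) × 390 = 6337.5.

Consumer surplus = 6337.5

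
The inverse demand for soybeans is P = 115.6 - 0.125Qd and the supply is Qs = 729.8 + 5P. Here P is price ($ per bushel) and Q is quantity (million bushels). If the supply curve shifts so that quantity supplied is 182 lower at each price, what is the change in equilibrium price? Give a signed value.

ΔP = 14

Rewriting in direct form: Qd = 924.8 - 8P.
At equilibrium Qd = Qs, so 924.8 - 8P = 729.8 + 5P; collecting terms, 195 = 13P and P* = 15.
Then Q* = 924.8 - 8(15) = 804.8.
After the shift, supply is Qs = 547.8 + 5P.
The new intersection has 377 = 13P, i.e. P = 29, Q = 692.8.
ΔP = 29 - 15 = 14.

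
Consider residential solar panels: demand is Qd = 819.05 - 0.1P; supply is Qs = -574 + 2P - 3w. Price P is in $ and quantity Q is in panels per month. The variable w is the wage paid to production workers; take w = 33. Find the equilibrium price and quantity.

With w = 33, supply is Qs = -673 + 2P.
The market clears where 819.05 - 0.1P = -673 + 2P. Rearranging, 2.1P = 1492.05, hence P* = 710.5.
From the demand curve, Q* = 819.05 - 0.1(710.5) = 748.

P* = 710.5, Q* = 748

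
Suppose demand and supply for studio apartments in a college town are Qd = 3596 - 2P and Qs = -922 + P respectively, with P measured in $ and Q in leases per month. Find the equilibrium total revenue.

The market clears where 3596 - 2P = -922 + P. Rearranging, 3P = 4518, hence P* = 1506.
Then Q* = 3596 - 2(1506) = 584.
Total revenue = P* × Q* = 1506 × 584 = 879504.

Total revenue = 879504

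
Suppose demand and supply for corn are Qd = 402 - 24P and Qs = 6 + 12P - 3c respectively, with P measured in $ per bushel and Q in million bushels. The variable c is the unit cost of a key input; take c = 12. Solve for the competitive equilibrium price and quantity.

P* = 12, Q* = 114

With c = 12, supply is Qs = -30 + 12P.
At equilibrium Qd = Qs, so 402 - 24P = -30 + 12P; collecting terms, 432 = 36P and P* = 12.
Plugging P* into demand: Q* = 402 - 24(12) = 114.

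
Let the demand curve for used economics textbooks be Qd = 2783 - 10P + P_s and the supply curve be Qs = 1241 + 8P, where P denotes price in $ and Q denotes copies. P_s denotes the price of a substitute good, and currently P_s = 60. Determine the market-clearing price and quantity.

With P_s = 60, demand is Qd = 2843 - 10P.
Equating demand and supply, 2843 - 10P = 1241 + 8P gives 18P = 1602, so P* = 89.
Then Q* = 2843 - 10(89) = 1953.

P* = 89, Q* = 1953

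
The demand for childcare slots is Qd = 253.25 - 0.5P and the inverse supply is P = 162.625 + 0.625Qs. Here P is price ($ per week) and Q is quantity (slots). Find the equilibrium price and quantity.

P* = 244.5, Q* = 131

In direct form, Qs = -260.2 + 1.6P.
Equating demand and supply, 253.25 - 0.5P = -260.2 + 1.6P gives 2.1P = 513.45, so P* = 244.5.
From the demand curve, Q* = 253.25 - 0.5(244.5) = 131.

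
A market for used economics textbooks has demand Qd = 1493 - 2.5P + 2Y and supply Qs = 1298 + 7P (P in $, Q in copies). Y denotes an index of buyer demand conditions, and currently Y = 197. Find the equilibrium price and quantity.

P* = 62, Q* = 1732

With Y = 197, demand is Qd = 1887 - 2.5P.
At equilibrium Qd = Qs, so 1887 - 2.5P = 1298 + 7P; collecting terms, 589 = 9.5P and P* = 62.
Plugging P* into demand: Q* = 1887 - 2.5(62) = 1732.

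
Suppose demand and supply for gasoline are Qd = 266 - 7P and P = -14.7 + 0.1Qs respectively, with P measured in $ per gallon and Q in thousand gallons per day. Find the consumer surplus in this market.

Inverting to quantity form: Qs = 147 + 10P.
Set Qd = Qs: 266 - 7P = 147 + 10P, so 119 = 17P and P* = 7.
From the demand curve, Q* = 266 - 7(7) = 217.
Demand choke price (Qd = 0): P = 266/7 = 38. Consumer surplus = ½ × (38 - 7) × 217 = 3363.5.

Consumer surplus = 3363.5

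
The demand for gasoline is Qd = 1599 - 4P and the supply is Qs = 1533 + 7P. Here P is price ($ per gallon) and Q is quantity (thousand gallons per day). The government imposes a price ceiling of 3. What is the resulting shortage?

Shortage = 33

Evaluating both curves at the ceiling price 3 gives Qd = 1587, Qs = 1554.
Shortage = Qd - Qs = 1587 - 1554 = 33.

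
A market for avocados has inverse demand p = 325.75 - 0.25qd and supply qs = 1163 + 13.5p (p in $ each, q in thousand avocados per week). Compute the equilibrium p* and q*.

p* = 8, q* = 1271

In direct form, qd = 1303 - 4p.
The market clears where 1303 - 4p = 1163 + 13.5p. Rearranging, 17.5p = 140, hence p* = 8.
From the demand curve, q* = 1303 - 4(8) = 1271.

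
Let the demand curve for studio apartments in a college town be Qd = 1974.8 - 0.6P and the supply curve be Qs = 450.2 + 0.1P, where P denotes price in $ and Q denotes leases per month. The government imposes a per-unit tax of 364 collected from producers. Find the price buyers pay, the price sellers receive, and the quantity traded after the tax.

The tax drives a wedge P_b - P_s = 364. Substituting P_s = P_b - 364 into supply: Qs = 413.8 + 0.1P_b.
Market clearing requires 1974.8 - 0.6P_b = 413.8 + 0.1P_b; hence 1561 = 0.7P_b and P_b = 2230.
So P_s = 1866 and the quantity traded is Q = 1974.8 - 0.6(2230) = 636.8.

P_b = 2230, P_s = 1866, Q = 636.8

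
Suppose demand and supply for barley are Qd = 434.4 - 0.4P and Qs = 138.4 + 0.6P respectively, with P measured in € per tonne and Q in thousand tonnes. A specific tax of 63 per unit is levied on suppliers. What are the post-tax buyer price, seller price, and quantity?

P_b = 333.8, P_s = 270.8, Q = 300.88

With a tax of 63 on suppliers, they supply based on the net price P_s = P_b - 63, so Qs = 100.6 + 0.6P_b.
Set Qd = Qs: 434.4 - 0.4P_b = 100.6 + 0.6P_b, so 333.8 = P_b and P_b = 333.8.
Then P_s = 333.8 - 63 = 270.8 and Q = 434.4 - 0.4(333.8) = 300.88.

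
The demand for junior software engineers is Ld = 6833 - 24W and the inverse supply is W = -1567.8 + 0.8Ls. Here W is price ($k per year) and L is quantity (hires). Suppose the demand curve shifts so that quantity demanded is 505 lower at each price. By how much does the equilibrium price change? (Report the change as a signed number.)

ΔW = -20

Solving each curve for L: Ls = 1959.75 + 1.25W.
The market clears where 6833 - 24W = 1959.75 + 1.25W. Rearranging, 25.25W = 4873.25, hence W* = 193.
Then L* = 6833 - 24(193) = 2201.
After the shift, demand is Ld = 6328 - 24W.
Re-solving, 25.25W = 4368.25 gives W = 173 and L = 2176.
ΔW = 173 - 193 = -20.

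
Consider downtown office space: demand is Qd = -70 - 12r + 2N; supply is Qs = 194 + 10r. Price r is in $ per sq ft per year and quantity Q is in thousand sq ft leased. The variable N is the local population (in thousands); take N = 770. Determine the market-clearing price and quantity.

With N = 770, demand is Qd = 1470 - 12r.
The market clears where 1470 - 12r = 194 + 10r. Rearranging, 22r = 1276, hence r* = 58.
Plugging r* into demand: Q* = 1470 - 12(58) = 774.

r* = 58, Q* = 774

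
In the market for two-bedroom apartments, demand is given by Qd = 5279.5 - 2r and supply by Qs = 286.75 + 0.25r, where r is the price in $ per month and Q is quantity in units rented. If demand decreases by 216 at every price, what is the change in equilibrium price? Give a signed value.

At equilibrium Qd = Qs, so 5279.5 - 2r = 286.75 + 0.25r; collecting terms, 4992.75 = 2.25r and r* = 2219.
Then Q* = 5279.5 - 2(2219) = 841.5.
After the shift, demand is Qd = 5063.5 - 2r.
The new intersection has 4776.75 = 2.25r, i.e. r = 2123, Q = 817.5.
Δr = 2123 - 2219 = -96.

Δr = -96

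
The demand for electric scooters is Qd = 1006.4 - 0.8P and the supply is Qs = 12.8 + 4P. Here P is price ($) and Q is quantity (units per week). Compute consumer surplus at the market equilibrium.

At equilibrium Qd = Qs, so 1006.4 - 0.8P = 12.8 + 4P; collecting terms, 993.6 = 4.8P and P* = 207.
From the demand curve, Q* = 1006.4 - 0.8(207) = 840.8.
Demand choke price (Qd = 0): P = 1006.4/0.8 = 1258. Consumer surplus = ½ × (1258 - 207) × 840.8 = 441840.4.

Consumer surplus = 441840.4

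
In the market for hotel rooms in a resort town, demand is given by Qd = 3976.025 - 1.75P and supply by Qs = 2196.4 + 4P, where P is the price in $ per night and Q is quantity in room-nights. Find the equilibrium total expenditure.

Equating demand and supply, 3976.025 - 1.75P = 2196.4 + 4P gives 5.75P = 1779.625, so P* = 309.5.
Substitute back: Q* = 3976.025 - 1.75(309.5) = 3434.4.
Total expenditure = P* × Q* = 309.5 × 3434.4 = 1062946.8.

Total expenditure = 1062946.8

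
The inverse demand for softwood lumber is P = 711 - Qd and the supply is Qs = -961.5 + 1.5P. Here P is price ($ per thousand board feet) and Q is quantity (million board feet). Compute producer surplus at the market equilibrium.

Rewriting in direct form: Qd = 711 - P.
The market clears where 711 - P = -961.5 + 1.5P. Rearranging, 2.5P = 1672.5, hence P* = 669.
Then Q* = 711 - 669 = 42.
Supply choke price (Qs = 0): P = 641. Producer surplus = ½ × (669 - 641) × 42 = 588.

Producer surplus = 588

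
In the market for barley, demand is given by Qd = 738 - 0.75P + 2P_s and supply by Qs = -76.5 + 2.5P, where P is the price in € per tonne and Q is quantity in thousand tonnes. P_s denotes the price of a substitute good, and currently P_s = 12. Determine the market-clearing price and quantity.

P* = 258, Q* = 568.5

With P_s = 12, demand is Qd = 762 - 0.75P.
The market clears where 762 - 0.75P = -76.5 + 2.5P. Rearranging, 3.25P = 838.5, hence P* = 258.
Plugging P* into demand: Q* = 762 - 0.75(258) = 568.5.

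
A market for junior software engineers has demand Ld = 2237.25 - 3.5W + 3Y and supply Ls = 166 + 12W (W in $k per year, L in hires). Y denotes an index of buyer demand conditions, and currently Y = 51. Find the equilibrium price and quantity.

With Y = 51, demand is Ld = 2390.25 - 3.5W.
Equating demand and supply, 2390.25 - 3.5W = 166 + 12W gives 15.5W = 2224.25, so W* = 143.5.
From the demand curve, L* = 2390.25 - 3.5(143.5) = 1888.

W* = 143.5, L* = 1888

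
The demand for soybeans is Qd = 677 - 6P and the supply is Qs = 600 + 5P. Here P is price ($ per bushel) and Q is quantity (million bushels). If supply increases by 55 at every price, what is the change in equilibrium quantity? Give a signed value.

At equilibrium Qd = Qs, so 677 - 6P = 600 + 5P; collecting terms, 77 = 11P and P* = 7.
From the demand curve, Q* = 677 - 6(7) = 635.
After the shift, supply is Qs = 655 + 5P.
New equilibrium: 22 = 11P, so P = 2 and Q = 665.
ΔQ = 665 - 635 = 30.

ΔQ = 30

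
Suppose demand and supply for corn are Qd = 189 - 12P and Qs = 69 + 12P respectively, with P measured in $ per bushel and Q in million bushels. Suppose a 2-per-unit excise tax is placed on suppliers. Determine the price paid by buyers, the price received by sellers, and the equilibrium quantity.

P_b = 6, P_s = 4, Q = 117

The tax drives a wedge P_b - P_s = 2. Substituting P_s = P_b - 2 into supply: Qs = 45 + 12P_b.
Set Qd = Qs: 189 - 12P_b = 45 + 12P_b, so 144 = 24P_b and P_b = 6.
Then P_s = 6 - 2 = 4 and Q = 189 - 12(6) = 117.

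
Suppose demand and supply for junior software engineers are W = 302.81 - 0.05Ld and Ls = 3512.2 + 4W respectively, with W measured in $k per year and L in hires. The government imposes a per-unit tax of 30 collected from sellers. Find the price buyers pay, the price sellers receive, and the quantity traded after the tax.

W_b = 111, W_s = 81, L = 3836.2

In direct form, Ld = 6056.2 - 20W.
The tax drives a wedge W_b - W_s = 30. Substituting W_s = W_b - 30 into supply: Ls = 3392.2 + 4W_b.
Market clearing requires 6056.2 - 20W_b = 3392.2 + 4W_b; hence 2664 = 24W_b and W_b = 111.
Then W_s = 111 - 30 = 81 and L = 6056.2 - 20(111) = 3836.2.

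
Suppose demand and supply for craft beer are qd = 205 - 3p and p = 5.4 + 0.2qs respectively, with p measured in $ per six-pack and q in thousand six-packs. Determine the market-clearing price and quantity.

p* = 29, q* = 118

Inverting to quantity form: qs = -27 + 5p.
The market clears where 205 - 3p = -27 + 5p. Rearranging, 8p = 232, hence p* = 29.
Then q* = 205 - 3(29) = 118.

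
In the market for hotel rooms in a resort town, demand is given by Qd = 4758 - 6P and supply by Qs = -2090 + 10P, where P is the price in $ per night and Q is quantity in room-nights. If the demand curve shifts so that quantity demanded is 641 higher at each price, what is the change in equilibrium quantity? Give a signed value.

ΔQ = 400.625

The market clears where 4758 - 6P = -2090 + 10P. Rearranging, 16P = 6848, hence P* = 428.
Substitute back: Q* = 4758 - 6(428) = 2190.
After the shift, demand is Qd = 5399 - 6P.
Re-solving, 16P = 7489 gives P = 468.0625 and Q = 2590.625.
ΔQ = 2590.625 - 2190 = 400.625.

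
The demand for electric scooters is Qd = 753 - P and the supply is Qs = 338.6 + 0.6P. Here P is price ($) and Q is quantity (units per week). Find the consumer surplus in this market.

Set Qd = Qs: 753 - P = 338.6 + 0.6P, so 414.4 = 1.6P and P* = 259.
Plugging P* into demand: Q* = 753 - 259 = 494.
Demand choke price (Qd = 0): P = 753. Consumer surplus = ½ × (753 - 259) × 494 = 122018.

Consumer surplus = 122018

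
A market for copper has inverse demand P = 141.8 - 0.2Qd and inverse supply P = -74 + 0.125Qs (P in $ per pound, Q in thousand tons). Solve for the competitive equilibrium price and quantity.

P* = 9, Q* = 664

Inverting to quantity form: Qd = 709 - 5P and Qs = 592 + 8P.
The market clears where 709 - 5P = 592 + 8P. Rearranging, 13P = 117, hence P* = 9.
Substitute back: Q* = 709 - 5(9) = 664.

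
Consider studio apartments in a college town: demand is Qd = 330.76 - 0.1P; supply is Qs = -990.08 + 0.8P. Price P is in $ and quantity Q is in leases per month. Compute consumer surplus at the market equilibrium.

Consumer surplus = 169280

Equating demand and supply, 330.76 - 0.1P = -990.08 + 0.8P gives 0.9P = 1320.84, so P* = 1467.6.
Substitute back: Q* = 330.76 - 0.1(1467.6) = 184.
Demand choke price (Qd = 0): P = 330.76/0.1 = 3307.6. Consumer surplus = ½ × (3307.6 - 1467.6) × 184 = 169280.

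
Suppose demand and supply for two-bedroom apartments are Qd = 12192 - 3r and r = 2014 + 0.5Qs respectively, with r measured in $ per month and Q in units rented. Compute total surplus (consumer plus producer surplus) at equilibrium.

Rewriting in direct form: Qs = -4028 + 2r.
At equilibrium Qd = Qs, so 12192 - 3r = -4028 + 2r; collecting terms, 16220 = 5r and r* = 3244.
Plugging r* into demand: Q* = 12192 - 3(3244) = 2460.
Demand choke price = 4064; supply choke price = 2014. CS = ½(4064 - 3244)(2460) = 1008600; PS = ½(3244 - 2014)(2460) = 1512900. Total surplus = 2521500.

Total surplus = 2521500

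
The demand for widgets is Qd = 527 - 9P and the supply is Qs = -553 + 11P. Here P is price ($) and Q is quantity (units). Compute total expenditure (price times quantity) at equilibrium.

Total expenditure = 2214

At equilibrium Qd = Qs, so 527 - 9P = -553 + 11P; collecting terms, 1080 = 20P and P* = 54.
Plugging P* into demand: Q* = 527 - 9(54) = 41.
Total expenditure = P* × Q* = 54 × 41 = 2214.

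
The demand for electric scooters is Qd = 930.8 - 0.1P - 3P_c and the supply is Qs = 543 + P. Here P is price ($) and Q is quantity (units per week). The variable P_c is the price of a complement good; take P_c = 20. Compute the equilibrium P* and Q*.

With P_c = 20, demand is Qd = 870.8 - 0.1P.
Set Qd = Qs: 870.8 - 0.1P = 543 + P, so 327.8 = 1.1P and P* = 298.
From the demand curve, Q* = 870.8 - 0.1(298) = 841.

P* = 298, Q* = 841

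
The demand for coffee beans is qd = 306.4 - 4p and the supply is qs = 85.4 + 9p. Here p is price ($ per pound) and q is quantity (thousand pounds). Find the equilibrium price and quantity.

p* = 17, q* = 238.4

Equating demand and supply, 306.4 - 4p = 85.4 + 9p gives 13p = 221, so p* = 17.
Then q* = 306.4 - 4(17) = 238.4.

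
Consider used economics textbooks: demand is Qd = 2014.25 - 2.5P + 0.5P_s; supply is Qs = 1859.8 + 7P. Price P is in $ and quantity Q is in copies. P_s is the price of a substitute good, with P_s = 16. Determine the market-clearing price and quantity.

P* = 17.1, Q* = 1979.5

With P_s = 16, demand is Qd = 2022.25 - 2.5P.
Set Qd = Qs: 2022.25 - 2.5P = 1859.8 + 7P, so 162.45 = 9.5P and P* = 17.1.
From the demand curve, Q* = 2022.25 - 2.5(17.1) = 1979.5.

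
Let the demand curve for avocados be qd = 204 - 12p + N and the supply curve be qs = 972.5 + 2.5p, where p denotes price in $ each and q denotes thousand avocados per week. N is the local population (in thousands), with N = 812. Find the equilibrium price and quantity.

p* = 3, q* = 980

With N = 812, demand is qd = 1016 - 12p.
Equating demand and supply, 1016 - 12p = 972.5 + 2.5p gives 14.5p = 43.5, so p* = 3.
From the demand curve, q* = 1016 - 12(3) = 980.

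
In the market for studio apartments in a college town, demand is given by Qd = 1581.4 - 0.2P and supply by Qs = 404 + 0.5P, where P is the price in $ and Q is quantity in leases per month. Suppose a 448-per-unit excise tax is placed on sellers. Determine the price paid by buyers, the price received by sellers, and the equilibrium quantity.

P_b = 2002, P_s = 1554, Q = 1181

With a tax of 448 on sellers, they supply based on the net price P_s = P_b - 448, so Qs = 180 + 0.5P_b.
Set Qd = Qs: 1581.4 - 0.2P_b = 180 + 0.5P_b, so 1401.4 = 0.7P_b and P_b = 2002.
Then P_s = 2002 - 448 = 1554 and Q = 1581.4 - 0.2(2002) = 1181.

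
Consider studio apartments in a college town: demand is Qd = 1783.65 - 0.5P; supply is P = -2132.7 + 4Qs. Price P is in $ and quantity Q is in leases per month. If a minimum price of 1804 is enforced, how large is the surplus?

In direct form, Qs = 533.175 + 0.25P.
With P fixed at 1804, quantity demanded is 881.65 and quantity supplied is 984.175.
Surplus = Qs - Qd = 984.175 - 881.65 = 102.525.

Surplus = 102.525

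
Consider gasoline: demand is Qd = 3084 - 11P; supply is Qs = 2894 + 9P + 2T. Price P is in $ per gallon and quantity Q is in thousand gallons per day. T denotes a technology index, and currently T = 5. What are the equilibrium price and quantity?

P* = 9, Q* = 2985

With T = 5, supply is Qs = 2904 + 9P.
The market clears where 3084 - 11P = 2904 + 9P. Rearranging, 20P = 180, hence P* = 9.
Plugging P* into demand: Q* = 3084 - 11(9) = 2985.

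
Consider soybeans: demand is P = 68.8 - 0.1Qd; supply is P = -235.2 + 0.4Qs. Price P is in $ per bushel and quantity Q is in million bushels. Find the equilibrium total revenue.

In direct form, Qd = 688 - 10P and Qs = 588 + 2.5P.
At equilibrium Qd = Qs, so 688 - 10P = 588 + 2.5P; collecting terms, 100 = 12.5P and P* = 8.
Substitute back: Q* = 688 - 10(8) = 608.
Total revenue = P* × Q* = 8 × 608 = 4864.

Total revenue = 4864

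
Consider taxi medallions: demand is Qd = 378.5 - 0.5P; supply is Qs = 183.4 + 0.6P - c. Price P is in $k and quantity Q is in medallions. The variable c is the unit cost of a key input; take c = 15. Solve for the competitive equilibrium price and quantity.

With c = 15, supply is Qs = 168.4 + 0.6P.
The market clears where 378.5 - 0.5P = 168.4 + 0.6P. Rearranging, 1.1P = 210.1, hence P* = 191.
From the demand curve, Q* = 378.5 - 0.5(191) = 283.

P* = 191, Q* = 283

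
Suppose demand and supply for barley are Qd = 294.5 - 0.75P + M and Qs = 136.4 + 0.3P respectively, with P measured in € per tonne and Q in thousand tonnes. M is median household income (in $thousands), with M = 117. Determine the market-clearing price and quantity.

P* = 262, Q* = 215

With M = 117, demand is Qd = 411.5 - 0.75P.
The market clears where 411.5 - 0.75P = 136.4 + 0.3P. Rearranging, 1.05P = 275.1, hence P* = 262.
Then Q* = 411.5 - 0.75(262) = 215.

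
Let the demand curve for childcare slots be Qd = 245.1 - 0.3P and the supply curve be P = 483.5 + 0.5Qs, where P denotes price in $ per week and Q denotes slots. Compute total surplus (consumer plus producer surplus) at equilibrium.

Total surplus = 14507.25

Rewriting in direct form: Qs = -967 + 2P.
At equilibrium Qd = Qs, so 245.1 - 0.3P = -967 + 2P; collecting terms, 1212.1 = 2.3P and P* = 527.
From the demand curve, Q* = 245.1 - 0.3(527) = 87.
Demand choke price = 817; supply choke price = 483.5. CS = ½(817 - 527)(87) = 12615; PS = ½(527 - 483.5)(87) = 1892.25. Total surplus = 14507.25.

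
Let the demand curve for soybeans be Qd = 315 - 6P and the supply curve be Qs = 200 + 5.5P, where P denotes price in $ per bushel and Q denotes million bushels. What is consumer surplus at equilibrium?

Equating demand and supply, 315 - 6P = 200 + 5.5P gives 11.5P = 115, so P* = 10.
Plugging P* into demand: Q* = 315 - 6(10) = 255.
Demand choke price (Qd = 0): P = 315/6 = 52.5. Consumer surplus = ½ × (52.5 - 10) × 255 = 5418.75.

Consumer surplus = 5418.75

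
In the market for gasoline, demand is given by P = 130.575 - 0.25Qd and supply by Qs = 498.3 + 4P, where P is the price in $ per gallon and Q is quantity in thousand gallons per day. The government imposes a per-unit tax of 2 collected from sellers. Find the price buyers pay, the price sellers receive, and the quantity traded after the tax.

Inverting to quantity form: Qd = 522.3 - 4P.
With a tax of 2 on sellers, they supply based on the net price P_s = P_b - 2, so Qs = 490.3 + 4P_b.
Equate demand and the shifted supply: 522.3 - 4P_b = 490.3 + 4P_b, giving 8P_b = 32, so P_b = 4.
Then P_s = 4 - 2 = 2 and Q = 522.3 - 4(4) = 506.3.

P_b = 4, P_s = 2, Q = 506.3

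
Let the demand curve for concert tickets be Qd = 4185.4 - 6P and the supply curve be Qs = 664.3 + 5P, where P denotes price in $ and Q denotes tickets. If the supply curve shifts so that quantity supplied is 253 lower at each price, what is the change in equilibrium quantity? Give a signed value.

ΔQ = -138

Equating demand and supply, 4185.4 - 6P = 664.3 + 5P gives 11P = 3521.1, so P* = 320.1.
Substitute back: Q* = 4185.4 - 6(320.1) = 2264.8.
After the shift, supply is Qs = 411.3 + 5P.
New equilibrium: 3774.1 = 11P, so P = 343.1 and Q = 2126.8.
ΔQ = 2126.8 - 2264.8 = -138.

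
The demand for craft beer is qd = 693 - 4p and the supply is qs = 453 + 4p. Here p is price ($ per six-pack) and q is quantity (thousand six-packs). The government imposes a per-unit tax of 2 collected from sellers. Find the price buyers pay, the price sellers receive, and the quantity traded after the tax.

p_b = 31, p_s = 29, q = 569

Sellers keep p_s = p_b - 2 per unit, so supply in terms of the buyer price is qs = 445 + 4p_b.
Market clearing requires 693 - 4p_b = 445 + 4p_b; hence 248 = 8p_b and p_b = 31.
So p_s = 29 and the quantity traded is q = 693 - 4(31) = 569.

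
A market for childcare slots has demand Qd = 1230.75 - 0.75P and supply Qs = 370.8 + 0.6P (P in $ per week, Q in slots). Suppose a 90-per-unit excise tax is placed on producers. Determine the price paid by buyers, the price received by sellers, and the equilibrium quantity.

The tax drives a wedge P_b - P_s = 90. Substituting P_s = P_b - 90 into supply: Qs = 316.8 + 0.6P_b.
Market clearing requires 1230.75 - 0.75P_b = 316.8 + 0.6P_b; hence 913.95 = 1.35P_b and P_b = 677.
Then P_s = 677 - 90 = 587 and Q = 1230.75 - 0.75(677) = 723.

P_b = 677, P_s = 587, Q = 723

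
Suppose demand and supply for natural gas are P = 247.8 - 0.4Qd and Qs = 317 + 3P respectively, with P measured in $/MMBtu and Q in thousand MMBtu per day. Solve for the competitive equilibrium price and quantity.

Rewriting in direct form: Qd = 619.5 - 2.5P.
Set Qd = Qs: 619.5 - 2.5P = 317 + 3P, so 302.5 = 5.5P and P* = 55.
Then Q* = 619.5 - 2.5(55) = 482.

P* = 55, Q* = 482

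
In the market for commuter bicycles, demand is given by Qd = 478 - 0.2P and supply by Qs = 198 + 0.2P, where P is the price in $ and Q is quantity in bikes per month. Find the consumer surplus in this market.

Consumer surplus = 285610

The market clears where 478 - 0.2P = 198 + 0.2P. Rearranging, 0.4P = 280, hence P* = 700.
Substitute back: Q* = 478 - 0.2(700) = 338.
Demand choke price (Qd = 0): P = 478/0.2 = 2390. Consumer surplus = ½ × (2390 - 700) × 338 = 285610.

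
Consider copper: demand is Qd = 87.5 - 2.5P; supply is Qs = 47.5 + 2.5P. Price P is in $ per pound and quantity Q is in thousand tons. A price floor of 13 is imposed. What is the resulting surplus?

With P fixed at 13, quantity demanded is 55 and quantity supplied is 80.
Surplus = Qs - Qd = 80 - 55 = 25.

Surplus = 25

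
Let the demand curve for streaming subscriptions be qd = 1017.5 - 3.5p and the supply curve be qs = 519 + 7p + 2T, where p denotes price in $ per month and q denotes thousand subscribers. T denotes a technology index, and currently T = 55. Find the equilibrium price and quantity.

With T = 55, supply is qs = 629 + 7p.
At equilibrium qd = qs, so 1017.5 - 3.5p = 629 + 7p; collecting terms, 388.5 = 10.5p and p* = 37.
Substitute back: q* = 1017.5 - 3.5(37) = 888.

p* = 37, q* = 888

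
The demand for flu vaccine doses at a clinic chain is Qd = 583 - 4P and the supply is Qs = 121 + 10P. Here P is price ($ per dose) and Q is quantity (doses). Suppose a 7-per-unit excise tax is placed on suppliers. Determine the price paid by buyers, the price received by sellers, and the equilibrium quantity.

P_b = 38, P_s = 31, Q = 431

Suppliers keep P_s = P_b - 7 per unit, so supply in terms of the buyer price is Qs = 51 + 10P_b.
Set Qd = Qs: 583 - 4P_b = 51 + 10P_b, so 532 = 14P_b and P_b = 38.
Then P_s = 38 - 7 = 31 and Q = 583 - 4(38) = 431.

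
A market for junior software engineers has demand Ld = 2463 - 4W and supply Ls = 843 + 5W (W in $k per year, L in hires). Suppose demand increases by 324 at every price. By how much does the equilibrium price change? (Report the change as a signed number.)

ΔW = 36

The market clears where 2463 - 4W = 843 + 5W. Rearranging, 9W = 1620, hence W* = 180.
From the demand curve, L* = 2463 - 4(180) = 1743.
After the shift, demand is Ld = 2787 - 4W.
New equilibrium: 1944 = 9W, so W = 216 and L = 1923.
ΔW = 216 - 180 = 36.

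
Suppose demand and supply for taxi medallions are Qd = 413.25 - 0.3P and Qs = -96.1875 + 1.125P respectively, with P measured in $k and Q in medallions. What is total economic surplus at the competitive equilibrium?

At equilibrium Qd = Qs, so 413.25 - 0.3P = -96.1875 + 1.125P; collecting terms, 509.4375 = 1.425P and P* = 357.5.
Plugging P* into demand: Q* = 413.25 - 0.3(357.5) = 306.
Demand choke price = 1377.5; supply choke price = 85.5. CS = ½(1377.5 - 357.5)(306) = 156060; PS = ½(357.5 - 85.5)(306) = 41616. Total surplus = 197676.

Total surplus = 197676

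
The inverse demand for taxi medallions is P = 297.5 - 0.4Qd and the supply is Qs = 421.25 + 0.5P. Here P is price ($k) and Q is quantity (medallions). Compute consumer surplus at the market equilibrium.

Rewriting in direct form: Qd = 743.75 - 2.5P.
At equilibrium Qd = Qs, so 743.75 - 2.5P = 421.25 + 0.5P; collecting terms, 322.5 = 3P and P* = 107.5.
From the demand curve, Q* = 743.75 - 2.5(107.5) = 475.
Demand choke price (Qd = 0): P = 743.75/2.5 = 297.5. Consumer surplus = ½ × (297.5 - 107.5) × 475 = 45125.

Consumer surplus = 45125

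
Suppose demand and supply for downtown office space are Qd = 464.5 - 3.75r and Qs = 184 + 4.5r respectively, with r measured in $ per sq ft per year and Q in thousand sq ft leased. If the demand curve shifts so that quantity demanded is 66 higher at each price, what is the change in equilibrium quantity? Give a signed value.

ΔQ = 36

Equating demand and supply, 464.5 - 3.75r = 184 + 4.5r gives 8.25r = 280.5, so r* = 34.
Substitute back: Q* = 464.5 - 3.75(34) = 337.
After the shift, demand is Qd = 530.5 - 3.75r.
Re-solving, 8.25r = 346.5 gives r = 42 and Q = 373.
ΔQ = 373 - 337 = 36.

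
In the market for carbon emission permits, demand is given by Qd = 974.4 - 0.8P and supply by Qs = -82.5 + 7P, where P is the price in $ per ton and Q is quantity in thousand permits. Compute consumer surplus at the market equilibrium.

Consumer surplus = 468722.5

At equilibrium Qd = Qs, so 974.4 - 0.8P = -82.5 + 7P; collecting terms, 1056.9 = 7.8P and P* = 135.5.
Then Q* = 974.4 - 0.8(135.5) = 866.
Demand choke price (Qd = 0): P = 974.4/0.8 = 1218. Consumer surplus = ½ × (1218 - 135.5) × 866 = 468722.5.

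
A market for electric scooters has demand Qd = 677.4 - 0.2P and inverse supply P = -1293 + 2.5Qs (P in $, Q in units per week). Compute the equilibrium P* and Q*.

In direct form, Qs = 517.2 + 0.4P.
The market clears where 677.4 - 0.2P = 517.2 + 0.4P. Rearranging, 0.6P = 160.2, hence P* = 267.
From the demand curve, Q* = 677.4 - 0.2(267) = 624.

P* = 267, Q* = 624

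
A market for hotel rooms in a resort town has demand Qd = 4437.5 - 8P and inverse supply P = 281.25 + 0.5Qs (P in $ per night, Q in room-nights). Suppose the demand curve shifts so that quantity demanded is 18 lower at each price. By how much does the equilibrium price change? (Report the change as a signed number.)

Inverting to quantity form: Qs = -562.5 + 2P.
At equilibrium Qd = Qs, so 4437.5 - 8P = -562.5 + 2P; collecting terms, 5000 = 10P and P* = 500.
Plugging P* into demand: Q* = 4437.5 - 8(500) = 437.5.
After the shift, demand is Qd = 4419.5 - 8P.
Re-solving, 10P = 4982 gives P = 498.2 and Q = 433.9.
ΔP = 498.2 - 500 = -1.8.

ΔP = -1.8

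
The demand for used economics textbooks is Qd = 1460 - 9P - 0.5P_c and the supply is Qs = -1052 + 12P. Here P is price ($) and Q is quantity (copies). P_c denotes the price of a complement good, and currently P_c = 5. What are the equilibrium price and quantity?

With P_c = 5, demand is Qd = 1457.5 - 9P.
At equilibrium Qd = Qs, so 1457.5 - 9P = -1052 + 12P; collecting terms, 2509.5 = 21P and P* = 119.5.
Then Q* = 1457.5 - 9(119.5) = 382.

P* = 119.5, Q* = 382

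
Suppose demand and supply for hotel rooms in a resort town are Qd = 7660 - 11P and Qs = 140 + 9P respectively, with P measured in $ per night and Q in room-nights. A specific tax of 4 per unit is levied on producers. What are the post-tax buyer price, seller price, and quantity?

Producers keep P_s = P_b - 4 per unit, so supply in terms of the buyer price is Qs = 104 + 9P_b.
Set Qd = Qs: 7660 - 11P_b = 104 + 9P_b, so 7556 = 20P_b and P_b = 377.8.
Then P_s = 377.8 - 4 = 373.8 and Q = 7660 - 11(377.8) = 3504.2.

P_b = 377.8, P_s = 373.8, Q = 3504.2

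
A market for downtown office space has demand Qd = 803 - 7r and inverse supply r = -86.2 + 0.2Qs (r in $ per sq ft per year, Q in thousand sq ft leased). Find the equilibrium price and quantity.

In direct form, Qs = 431 + 5r.
At equilibrium Qd = Qs, so 803 - 7r = 431 + 5r; collecting terms, 372 = 12r and r* = 31.
Then Q* = 803 - 7(31) = 586.

r* = 31, Q* = 586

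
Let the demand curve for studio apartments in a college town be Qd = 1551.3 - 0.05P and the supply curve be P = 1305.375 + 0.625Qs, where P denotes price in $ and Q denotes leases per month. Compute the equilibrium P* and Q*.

P* = 2206, Q* = 1441

Rewriting in direct form: Qs = -2088.6 + 1.6P.
The market clears where 1551.3 - 0.05P = -2088.6 + 1.6P. Rearranging, 1.65P = 3639.9, hence P* = 2206.
From the demand curve, Q* = 1551.3 - 0.05(2206) = 1441.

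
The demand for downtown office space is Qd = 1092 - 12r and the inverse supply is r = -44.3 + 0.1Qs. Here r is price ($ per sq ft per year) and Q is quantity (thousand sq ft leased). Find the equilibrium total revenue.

Total revenue = 21771

Solving each curve for Q: Qs = 443 + 10r.
At equilibrium Qd = Qs, so 1092 - 12r = 443 + 10r; collecting terms, 649 = 22r and r* = 29.5.
Plugging r* into demand: Q* = 1092 - 12(29.5) = 738.
Total revenue = r* × Q* = 29.5 × 738 = 21771.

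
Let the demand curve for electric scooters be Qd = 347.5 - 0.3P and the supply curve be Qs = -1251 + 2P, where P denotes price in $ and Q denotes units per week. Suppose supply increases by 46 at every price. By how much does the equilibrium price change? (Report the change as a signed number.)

Set Qd = Qs: 347.5 - 0.3P = -1251 + 2P, so 1598.5 = 2.3P and P* = 695.
Substitute back: Q* = 347.5 - 0.3(695) = 139.
After the shift, supply is Qs = -1205 + 2P.
New equilibrium: 1552.5 = 2.3P, so P = 675 and Q = 145.
ΔP = 675 - 695 = -20.

ΔP = -20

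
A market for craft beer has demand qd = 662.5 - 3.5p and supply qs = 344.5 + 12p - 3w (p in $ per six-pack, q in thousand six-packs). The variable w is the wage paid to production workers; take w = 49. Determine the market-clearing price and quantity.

With w = 49, supply is qs = 197.5 + 12p.
The market clears where 662.5 - 3.5p = 197.5 + 12p. Rearranging, 15.5p = 465, hence p* = 30.
Then q* = 662.5 - 3.5(30) = 557.5.

p* = 30, q* = 557.5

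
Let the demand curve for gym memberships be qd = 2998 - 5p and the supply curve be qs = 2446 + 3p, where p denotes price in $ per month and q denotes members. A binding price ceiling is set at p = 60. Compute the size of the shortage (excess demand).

At p = 60: qd = 2698 and qs = 2626.
Shortage = qd - qs = 2698 - 2626 = 72.

Shortage = 72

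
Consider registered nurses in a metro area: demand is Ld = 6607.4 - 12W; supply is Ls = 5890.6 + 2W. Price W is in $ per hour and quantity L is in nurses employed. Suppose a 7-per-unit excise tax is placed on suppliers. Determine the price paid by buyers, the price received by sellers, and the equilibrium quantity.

Suppliers keep W_s = W_b - 7 per unit, so supply in terms of the buyer price is Ls = 5876.6 + 2W_b.
Market clearing requires 6607.4 - 12W_b = 5876.6 + 2W_b; hence 730.8 = 14W_b and W_b = 52.2.
So W_s = 45.2 and the quantity traded is L = 6607.4 - 12(52.2) = 5981.

W_b = 52.2, W_s = 45.2, L = 5981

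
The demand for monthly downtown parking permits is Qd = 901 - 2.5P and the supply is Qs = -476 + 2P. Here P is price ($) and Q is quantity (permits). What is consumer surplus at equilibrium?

At equilibrium Qd = Qs, so 901 - 2.5P = -476 + 2P; collecting terms, 1377 = 4.5P and P* = 306.
Then Q* = 901 - 2.5(306) = 136.
Demand choke price (Qd = 0): P = 901/2.5 = 360.4. Consumer surplus = ½ × (360.4 - 306) × 136 = 3699.2.

Consumer surplus = 3699.2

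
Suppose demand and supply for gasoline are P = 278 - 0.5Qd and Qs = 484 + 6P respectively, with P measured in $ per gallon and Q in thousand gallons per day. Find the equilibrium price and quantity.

P* = 9, Q* = 538

Inverting to quantity form: Qd = 556 - 2P.
The market clears where 556 - 2P = 484 + 6P. Rearranging, 8P = 72, hence P* = 9.
Plugging P* into demand: Q* = 556 - 2(9) = 538.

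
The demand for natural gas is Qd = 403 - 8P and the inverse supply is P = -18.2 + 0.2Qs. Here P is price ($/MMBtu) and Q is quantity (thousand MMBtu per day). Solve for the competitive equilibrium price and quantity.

P* = 24, Q* = 211

Solving each curve for Q: Qs = 91 + 5P.
Set Qd = Qs: 403 - 8P = 91 + 5P, so 312 = 13P and P* = 24.
From the demand curve, Q* = 403 - 8(24) = 211.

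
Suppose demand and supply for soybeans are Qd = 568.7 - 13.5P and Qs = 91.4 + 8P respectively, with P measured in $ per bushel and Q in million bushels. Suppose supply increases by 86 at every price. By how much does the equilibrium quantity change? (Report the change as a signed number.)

ΔQ = 54

Set Qd = Qs: 568.7 - 13.5P = 91.4 + 8P, so 477.3 = 21.5P and P* = 22.2.
Plugging P* into demand: Q* = 568.7 - 13.5(22.2) = 269.
After the shift, supply is Qs = 177.4 + 8P.
New equilibrium: 391.3 = 21.5P, so P = 18.2 and Q = 323.
ΔQ = 323 - 269 = 54.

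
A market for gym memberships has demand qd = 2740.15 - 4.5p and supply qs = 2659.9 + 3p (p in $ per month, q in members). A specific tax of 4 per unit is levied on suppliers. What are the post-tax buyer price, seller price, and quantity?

Suppliers keep p_s = p_b - 4 per unit, so supply in terms of the buyer price is qs = 2647.9 + 3p_b.
Market clearing requires 2740.15 - 4.5p_b = 2647.9 + 3p_b; hence 92.25 = 7.5p_b and p_b = 12.3.
So p_s = 8.3 and the quantity traded is q = 2740.15 - 4.5(12.3) = 2684.8.

p_b = 12.3, p_s = 8.3, q = 2684.8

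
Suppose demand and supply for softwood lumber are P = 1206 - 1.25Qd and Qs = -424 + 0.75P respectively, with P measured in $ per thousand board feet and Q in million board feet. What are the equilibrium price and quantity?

P* = 896, Q* = 248

In direct form, Qd = 964.8 - 0.8P.
Set Qd = Qs: 964.8 - 0.8P = -424 + 0.75P, so 1388.8 = 1.55P and P* = 896.
From the demand curve, Q* = 964.8 - 0.8(896) = 248.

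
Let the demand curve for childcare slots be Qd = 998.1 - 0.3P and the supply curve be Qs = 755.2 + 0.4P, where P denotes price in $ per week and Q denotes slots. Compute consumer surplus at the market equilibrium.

The market clears where 998.1 - 0.3P = 755.2 + 0.4P. Rearranging, 0.7P = 242.9, hence P* = 347.
Then Q* = 998.1 - 0.3(347) = 894.
Demand choke price (Qd = 0): P = 998.1/0.3 = 3327. Consumer surplus = ½ × (3327 - 347) × 894 = 1332060.

Consumer surplus = 1332060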